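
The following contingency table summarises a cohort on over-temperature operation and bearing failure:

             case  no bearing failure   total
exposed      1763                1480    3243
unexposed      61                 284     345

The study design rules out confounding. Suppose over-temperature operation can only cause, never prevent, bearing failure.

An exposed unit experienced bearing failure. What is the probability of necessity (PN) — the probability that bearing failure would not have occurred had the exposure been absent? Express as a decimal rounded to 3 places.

p₁ = P(outcome | exposed) = 1763/3243 = 0.54363
p₀ = P(outcome | unexposed) = 61/345 = 0.17681
Under exogeneity and monotonicity, PN = (p₁ − p₀)/p₁.
PN = (0.54363 − 0.17681) / 0.54363 ≈ 0.6748

PN ≈ 0.675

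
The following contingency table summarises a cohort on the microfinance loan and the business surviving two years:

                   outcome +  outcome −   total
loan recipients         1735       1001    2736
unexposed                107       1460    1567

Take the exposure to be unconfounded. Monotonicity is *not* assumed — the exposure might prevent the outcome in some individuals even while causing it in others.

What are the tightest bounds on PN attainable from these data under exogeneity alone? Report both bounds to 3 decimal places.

0.892 ≤ PN ≤ 1.000

p₁ = P(outcome | exposed) = 1735/2736 = 0.63414
p₀ = P(outcome | unexposed) = 107/1567 = 0.068283
Under exogeneity alone the bounds on PN are max{0,(p₁−p₀)/p₁} ≤ PN ≤ min{1,(1−p₀)/p₁}.
  lower = (p₁ − p₀)/p₁ = 0.56585 / 0.63414 ≈ 0.8923
  upper = min{1, (1 − p₀)/p₁} = 0.93172 / 0.63414 ≈ 1.4693 → capped at 1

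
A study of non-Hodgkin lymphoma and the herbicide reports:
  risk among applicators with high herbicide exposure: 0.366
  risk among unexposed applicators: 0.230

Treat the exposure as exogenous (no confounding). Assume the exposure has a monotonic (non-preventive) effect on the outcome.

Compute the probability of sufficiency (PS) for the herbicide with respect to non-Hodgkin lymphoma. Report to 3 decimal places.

PS ≈ 0.177

Let p₁ = 0.366, p₀ = 0.23.
Under exogeneity and monotonicity, PS = (p₁ − p₀) / (1 − p₀).
PS = (0.366 − 0.23) / (1 − 0.23) = 0.136 / 0.77 ≈ 0.1766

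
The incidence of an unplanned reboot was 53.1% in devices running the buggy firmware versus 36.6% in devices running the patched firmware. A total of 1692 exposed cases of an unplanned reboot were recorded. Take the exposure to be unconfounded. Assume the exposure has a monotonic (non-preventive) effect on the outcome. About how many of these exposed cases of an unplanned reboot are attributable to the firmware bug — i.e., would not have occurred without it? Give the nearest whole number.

p₁ = 0.531, p₀ = 0.366.
PN = (p₁ − p₀)/p₁ = (0.531 − 0.366) / 0.531 ≈ 0.31073.
Attributable cases ≈ PN × (exposed cases) = 0.31073 × 1692 ≈ 525.76.

about 526 cases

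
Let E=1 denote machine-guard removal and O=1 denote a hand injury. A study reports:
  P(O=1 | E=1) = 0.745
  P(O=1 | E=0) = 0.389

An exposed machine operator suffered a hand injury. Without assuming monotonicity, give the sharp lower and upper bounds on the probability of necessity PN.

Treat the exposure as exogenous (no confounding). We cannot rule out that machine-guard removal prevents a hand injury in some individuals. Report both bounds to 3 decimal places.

Let p₁ = 0.745, p₀ = 0.389.
Under exogeneity alone the bounds on PN are max{0,(p₁−p₀)/p₁} ≤ PN ≤ min{1,(1−p₀)/p₁}.
  lower = (p₁ − p₀)/p₁ = 0.356 / 0.745 ≈ 0.4779
  upper = min{1, (1 − p₀)/p₁} = 0.611 / 0.745 ≈ 0.8201

0.478 ≤ PN ≤ 0.820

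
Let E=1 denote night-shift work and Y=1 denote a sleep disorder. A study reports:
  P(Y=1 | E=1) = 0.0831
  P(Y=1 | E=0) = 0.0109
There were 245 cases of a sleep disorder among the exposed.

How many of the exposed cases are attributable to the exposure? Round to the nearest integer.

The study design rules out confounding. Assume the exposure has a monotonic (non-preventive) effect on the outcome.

Let p₁ = 0.0831, p₀ = 0.0109.
PN = (p₁ − p₀)/p₁ = (0.0831 − 0.0109) / 0.0831 ≈ 0.86883.
Attributable cases ≈ PN × (exposed cases) = 0.86883 × 245 ≈ 212.86.

about 213 cases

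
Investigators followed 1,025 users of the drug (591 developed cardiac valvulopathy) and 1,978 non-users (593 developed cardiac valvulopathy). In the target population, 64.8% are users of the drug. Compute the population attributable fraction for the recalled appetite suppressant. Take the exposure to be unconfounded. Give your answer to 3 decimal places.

PAF ≈ 0.374

p₁ = P(outcome | exposed) = 591/1025 = 0.57659
p₀ = P(outcome | unexposed) = 593/1978 = 0.2998
Overall risk P(Y=1) = π·p₁ + (1−π)·p₀ = 0.648×0.57659 + 0.352×0.2998 = 0.47916.
Under exogeneity, PAF = [P(Y=1) − p₀] / P(Y=1).
PAF = (0.47916 − 0.2998) / 0.47916 ≈ 0.3743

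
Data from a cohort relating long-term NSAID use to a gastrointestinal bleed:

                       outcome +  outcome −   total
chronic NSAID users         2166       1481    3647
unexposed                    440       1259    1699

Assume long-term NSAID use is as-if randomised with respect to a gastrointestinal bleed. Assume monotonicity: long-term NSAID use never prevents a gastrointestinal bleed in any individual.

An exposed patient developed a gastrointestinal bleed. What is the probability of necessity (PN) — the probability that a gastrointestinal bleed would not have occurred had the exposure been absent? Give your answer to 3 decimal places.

PN ≈ 0.564

p₁ = P(outcome | exposed) = 2166/3647 = 0.59391
p₀ = P(outcome | unexposed) = 440/1699 = 0.25898
Under exogeneity and monotonicity, PN = (p₁ − p₀)/p₁.
PN = (0.59391 − 0.25898) / 0.59391 ≈ 0.5639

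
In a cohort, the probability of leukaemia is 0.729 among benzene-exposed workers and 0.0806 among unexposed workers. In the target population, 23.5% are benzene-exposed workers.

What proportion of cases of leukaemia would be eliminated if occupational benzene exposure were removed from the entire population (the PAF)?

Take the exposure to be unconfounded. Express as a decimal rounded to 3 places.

PAF ≈ 0.654

Let p₁ = 0.729, p₀ = 0.0806.
Overall risk P(Y=1) = π·p₁ + (1−π)·p₀ = 0.235×0.729 + 0.765×0.0806 = 0.23297.
Under exogeneity, PAF = [P(Y=1) − p₀] / P(Y=1).
PAF = (0.23297 − 0.0806) / 0.23297 ≈ 0.6540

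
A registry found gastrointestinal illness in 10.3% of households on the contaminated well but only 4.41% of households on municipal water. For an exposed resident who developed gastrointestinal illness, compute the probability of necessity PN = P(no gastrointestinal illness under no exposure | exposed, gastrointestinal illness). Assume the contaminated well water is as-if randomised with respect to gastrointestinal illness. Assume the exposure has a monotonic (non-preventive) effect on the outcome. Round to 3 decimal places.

p₁ = 0.103, p₀ = 0.0441.
Under exogeneity and monotonicity, PN = (p₁ − p₀) / p₁.
PN = (0.103 − 0.0441) / 0.103 = 0.0589 / 0.103 ≈ 0.5718

PN ≈ 0.572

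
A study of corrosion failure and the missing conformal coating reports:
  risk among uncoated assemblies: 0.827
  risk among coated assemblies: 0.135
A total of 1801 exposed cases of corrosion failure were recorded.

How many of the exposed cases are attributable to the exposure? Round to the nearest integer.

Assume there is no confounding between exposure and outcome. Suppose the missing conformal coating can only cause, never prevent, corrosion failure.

about 1507 cases

Let p₁ = 0.827, p₀ = 0.135.
PN = (p₁ − p₀)/p₁ = (0.827 − 0.135) / 0.827 ≈ 0.83676.
Attributable cases ≈ PN × (exposed cases) = 0.83676 × 1801 ≈ 1507.00.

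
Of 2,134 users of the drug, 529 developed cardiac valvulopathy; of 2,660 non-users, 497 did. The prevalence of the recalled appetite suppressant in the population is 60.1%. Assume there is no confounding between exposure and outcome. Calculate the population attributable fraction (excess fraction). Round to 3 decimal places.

PAF ≈ 0.164

p₁ = P(outcome | exposed) = 529/2134 = 0.24789
p₀ = P(outcome | unexposed) = 497/2660 = 0.18684
Overall risk P(Y=1) = π·p₁ + (1−π)·p₀ = 0.601×0.24789 + 0.399×0.18684 = 0.22353.
Under exogeneity, PAF = [P(Y=1) − p₀] / P(Y=1).
PAF = (0.22353 − 0.18684) / 0.22353 ≈ 0.1641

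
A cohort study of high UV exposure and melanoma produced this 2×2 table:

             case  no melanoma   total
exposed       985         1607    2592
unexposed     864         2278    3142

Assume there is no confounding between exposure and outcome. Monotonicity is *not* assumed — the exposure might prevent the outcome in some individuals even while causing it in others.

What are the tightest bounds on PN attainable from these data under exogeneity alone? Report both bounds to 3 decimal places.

p₁ = P(outcome | exposed) = 985/2592 = 0.38002
p₀ = P(outcome | unexposed) = 864/3142 = 0.27498
Under exogeneity alone the bounds on PN are max{0,(p₁−p₀)/p₁} ≤ PN ≤ min{1,(1−p₀)/p₁}.
  lower = (p₁ − p₀)/p₁ = 0.10503 / 0.38002 ≈ 0.2764
  upper = min{1, (1 − p₀)/p₁} = 0.72502 / 0.38002 ≈ 1.9079 → capped at 1

0.276 ≤ PN ≤ 1.000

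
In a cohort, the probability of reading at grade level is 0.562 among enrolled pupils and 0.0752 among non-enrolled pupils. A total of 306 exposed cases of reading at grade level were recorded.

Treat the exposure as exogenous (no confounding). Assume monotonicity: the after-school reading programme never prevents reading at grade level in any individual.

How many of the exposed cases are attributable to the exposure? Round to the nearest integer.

about 265 cases

Let p₁ = 0.562, p₀ = 0.0752.
PN = (p₁ − p₀)/p₁ = (0.562 − 0.0752) / 0.562 ≈ 0.86619.
Attributable cases ≈ PN × (exposed cases) = 0.86619 × 306 ≈ 265.05.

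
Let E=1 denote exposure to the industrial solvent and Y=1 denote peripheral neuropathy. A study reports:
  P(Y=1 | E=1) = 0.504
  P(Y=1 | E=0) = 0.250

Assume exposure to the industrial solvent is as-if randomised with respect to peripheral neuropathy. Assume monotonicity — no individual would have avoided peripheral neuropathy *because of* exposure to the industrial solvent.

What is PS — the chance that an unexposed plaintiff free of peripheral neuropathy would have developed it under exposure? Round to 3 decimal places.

Let p₁ = 0.504, p₀ = 0.25.
Under exogeneity and monotonicity, PS = (p₁ − p₀) / (1 − p₀).
PS = (0.504 − 0.25) / (1 − 0.25) = 0.254 / 0.75 ≈ 0.3387

PS ≈ 0.339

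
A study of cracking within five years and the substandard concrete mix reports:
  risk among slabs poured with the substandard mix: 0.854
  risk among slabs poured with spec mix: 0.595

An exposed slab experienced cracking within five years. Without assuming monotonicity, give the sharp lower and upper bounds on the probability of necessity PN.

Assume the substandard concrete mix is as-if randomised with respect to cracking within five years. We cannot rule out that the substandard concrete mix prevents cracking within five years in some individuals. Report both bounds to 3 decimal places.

0.303 ≤ PN ≤ 0.474

Let p₁ = 0.854, p₀ = 0.595.
Under exogeneity alone the bounds on PN are max{0,(p₁−p₀)/p₁} ≤ PN ≤ min{1,(1−p₀)/p₁}.
  lower = (p₁ − p₀)/p₁ = 0.259 / 0.854 ≈ 0.3033
  upper = min{1, (1 − p₀)/p₁} = 0.405 / 0.854 ≈ 0.4742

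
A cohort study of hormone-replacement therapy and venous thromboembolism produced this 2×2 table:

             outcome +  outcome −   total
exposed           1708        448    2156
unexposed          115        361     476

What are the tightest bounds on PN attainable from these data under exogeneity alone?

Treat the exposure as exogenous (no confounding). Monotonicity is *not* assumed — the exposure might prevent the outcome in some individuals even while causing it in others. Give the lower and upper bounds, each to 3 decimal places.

0.695 ≤ PN ≤ 0.957

p₁ = P(outcome | exposed) = 1708/2156 = 0.79221
p₀ = P(outcome | unexposed) = 115/476 = 0.2416
Under exogeneity alone the bounds on PN are max{0,(p₁−p₀)/p₁} ≤ PN ≤ min{1,(1−p₀)/p₁}.
  lower = (p₁ − p₀)/p₁ = 0.55061 / 0.79221 ≈ 0.6950
  upper = min{1, (1 − p₀)/p₁} = 0.7584 / 0.79221 ≈ 0.9573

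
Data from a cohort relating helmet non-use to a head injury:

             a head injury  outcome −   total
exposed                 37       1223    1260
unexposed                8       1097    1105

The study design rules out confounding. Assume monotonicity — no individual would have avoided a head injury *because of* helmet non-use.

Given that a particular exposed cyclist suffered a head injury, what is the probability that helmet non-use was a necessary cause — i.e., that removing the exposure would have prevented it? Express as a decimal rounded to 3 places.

p₁ = P(outcome | exposed) = 37/1260 = 0.029365
p₀ = P(outcome | unexposed) = 8/1105 = 0.0072398
Under exogeneity and monotonicity, PN = (p₁ − p₀) / p₁.
PN = (0.029365 − 0.0072398) / 0.029365 = 0.022125 / 0.029365 ≈ 0.7535

PN ≈ 0.753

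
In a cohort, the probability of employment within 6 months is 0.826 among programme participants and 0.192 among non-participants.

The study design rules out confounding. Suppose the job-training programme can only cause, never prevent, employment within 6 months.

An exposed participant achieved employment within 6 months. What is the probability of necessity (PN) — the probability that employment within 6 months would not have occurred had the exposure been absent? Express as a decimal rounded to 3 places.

Let p₁ = 0.826, p₀ = 0.192.
Under exogeneity and monotonicity, PN = (p₁ − p₀) / p₁.
PN = (0.826 − 0.192) / 0.826 = 0.634 / 0.826 ≈ 0.7676

PN ≈ 0.768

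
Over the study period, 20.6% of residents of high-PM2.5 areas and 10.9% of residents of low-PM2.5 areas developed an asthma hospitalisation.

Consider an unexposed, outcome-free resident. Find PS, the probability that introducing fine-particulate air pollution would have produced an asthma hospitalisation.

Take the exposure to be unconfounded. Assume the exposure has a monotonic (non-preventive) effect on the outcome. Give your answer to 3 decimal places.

p₁ = 0.206, p₀ = 0.109.
Under exogeneity and monotonicity, PS = (p₁ − p₀) / (1 − p₀).
PS = (0.206 − 0.109) / (1 − 0.109) = 0.097 / 0.891 ≈ 0.1089

PS ≈ 0.109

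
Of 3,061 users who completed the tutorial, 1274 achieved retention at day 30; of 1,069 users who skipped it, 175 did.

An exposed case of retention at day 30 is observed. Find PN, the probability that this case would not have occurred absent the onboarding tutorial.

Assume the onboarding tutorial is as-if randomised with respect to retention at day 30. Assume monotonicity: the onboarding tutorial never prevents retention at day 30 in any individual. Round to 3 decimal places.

PN ≈ 0.607

p₁ = P(outcome | exposed) = 1274/3061 = 0.4162
p₀ = P(outcome | unexposed) = 175/1069 = 0.1637
Under exogeneity and monotonicity, PN = (p₁ − p₀) / p₁.
PN = (0.4162 − 0.1637) / 0.4162 = 0.2525 / 0.4162 ≈ 0.6067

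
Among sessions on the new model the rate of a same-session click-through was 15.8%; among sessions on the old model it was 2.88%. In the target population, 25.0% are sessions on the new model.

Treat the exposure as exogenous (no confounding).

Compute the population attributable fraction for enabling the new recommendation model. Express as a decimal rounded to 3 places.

p₁ = 0.158, p₀ = 0.0288.
Overall risk P(Y=1) = π·p₁ + (1−π)·p₀ = 0.25×0.158 + 0.75×0.0288 = 0.0611.
Under exogeneity, PAF = [P(Y=1) − p₀] / P(Y=1).
PAF = (0.0611 − 0.0288) / 0.0611 ≈ 0.5286

PAF ≈ 0.529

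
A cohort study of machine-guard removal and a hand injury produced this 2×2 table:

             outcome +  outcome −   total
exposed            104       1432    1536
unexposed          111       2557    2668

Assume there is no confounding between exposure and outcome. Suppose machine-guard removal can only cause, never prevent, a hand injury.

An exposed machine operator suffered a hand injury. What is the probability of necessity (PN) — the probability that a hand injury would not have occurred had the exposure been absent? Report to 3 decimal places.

PN ≈ 0.386

p₁ = P(outcome | exposed) = 104/1536 = 0.067708
p₀ = P(outcome | unexposed) = 111/2668 = 0.041604
Under exogeneity and monotonicity, PN = (p₁ − p₀) / p₁.
PN = (0.067708 − 0.041604) / 0.067708 = 0.026104 / 0.067708 ≈ 0.3855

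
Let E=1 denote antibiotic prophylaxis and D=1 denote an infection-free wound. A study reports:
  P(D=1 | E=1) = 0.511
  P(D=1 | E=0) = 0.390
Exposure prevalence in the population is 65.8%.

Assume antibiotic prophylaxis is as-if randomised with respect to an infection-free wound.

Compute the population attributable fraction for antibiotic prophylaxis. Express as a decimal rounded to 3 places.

Let p₁ = 0.511, p₀ = 0.39.
Overall risk P(Y=1) = π·p₁ + (1−π)·p₀ = 0.658×0.511 + 0.342×0.39 = 0.46962.
Under exogeneity, PAF = [P(Y=1) − p₀] / P(Y=1).
PAF = (0.46962 − 0.39) / 0.46962 ≈ 0.1695

PAF ≈ 0.170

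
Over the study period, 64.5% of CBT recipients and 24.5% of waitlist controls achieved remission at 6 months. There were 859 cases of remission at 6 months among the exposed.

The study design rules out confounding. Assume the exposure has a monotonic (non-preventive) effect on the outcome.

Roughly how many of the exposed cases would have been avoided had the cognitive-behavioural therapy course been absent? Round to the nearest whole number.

p₁ = 0.645, p₀ = 0.245.
PN = (p₁ − p₀)/p₁ = (0.645 − 0.245) / 0.645 ≈ 0.62016.
Attributable cases ≈ PN × (exposed cases) = 0.62016 × 859 ≈ 532.71.

about 533 cases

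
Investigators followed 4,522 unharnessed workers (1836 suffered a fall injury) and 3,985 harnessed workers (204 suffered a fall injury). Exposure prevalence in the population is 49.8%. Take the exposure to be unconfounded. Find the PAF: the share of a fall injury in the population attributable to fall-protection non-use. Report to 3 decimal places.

PAF ≈ 0.775

p₁ = P(outcome | exposed) = 1836/4522 = 0.40602
p₀ = P(outcome | unexposed) = 204/3985 = 0.051192
Overall risk P(Y=1) = π·p₁ + (1−π)·p₀ = 0.498×0.40602 + 0.502×0.051192 = 0.22789.
Under exogeneity, PAF = [P(Y=1) − p₀] / P(Y=1).
PAF = (0.22789 − 0.051192) / 0.22789 ≈ 0.7754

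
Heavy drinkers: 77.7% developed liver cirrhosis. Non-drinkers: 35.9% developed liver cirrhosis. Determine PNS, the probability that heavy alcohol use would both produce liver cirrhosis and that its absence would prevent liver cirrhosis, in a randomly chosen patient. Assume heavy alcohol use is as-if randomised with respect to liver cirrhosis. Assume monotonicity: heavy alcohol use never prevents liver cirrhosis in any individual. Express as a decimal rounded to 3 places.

p₁ = 0.777, p₀ = 0.359.
Under exogeneity and monotonicity, PNS = p₁ − p₀.
PNS = 0.777 − 0.359 = 0.418

PNS ≈ 0.418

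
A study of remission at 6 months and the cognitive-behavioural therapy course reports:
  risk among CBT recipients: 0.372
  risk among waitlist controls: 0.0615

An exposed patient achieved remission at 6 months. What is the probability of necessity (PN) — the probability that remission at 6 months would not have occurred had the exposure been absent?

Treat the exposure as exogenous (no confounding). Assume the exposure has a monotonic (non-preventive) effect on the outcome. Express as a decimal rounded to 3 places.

PN ≈ 0.835

Let p₁ = 0.372, p₀ = 0.0615.
Under exogeneity and monotonicity, PN = (p₁ − p₀) / p₁.
PN = (0.372 − 0.0615) / 0.372 = 0.3105 / 0.372 ≈ 0.8347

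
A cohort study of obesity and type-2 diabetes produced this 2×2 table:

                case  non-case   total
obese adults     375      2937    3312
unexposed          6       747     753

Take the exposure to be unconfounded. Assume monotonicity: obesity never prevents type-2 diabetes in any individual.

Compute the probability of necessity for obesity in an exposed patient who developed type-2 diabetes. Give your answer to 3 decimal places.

PN ≈ 0.930

p₁ = P(outcome | exposed) = 375/3312 = 0.11322
p₀ = P(outcome | unexposed) = 6/753 = 0.0079681
Under exogeneity and monotonicity, PN = (p₁ − p₀)/p₁.
PN = (0.11322 − 0.0079681) / 0.11322 ≈ 0.9296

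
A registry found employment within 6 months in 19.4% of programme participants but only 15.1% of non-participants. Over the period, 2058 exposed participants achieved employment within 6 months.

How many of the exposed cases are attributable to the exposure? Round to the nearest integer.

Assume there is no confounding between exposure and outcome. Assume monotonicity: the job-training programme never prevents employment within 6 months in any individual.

p₁ = 0.194, p₀ = 0.151.
PN = (p₁ − p₀)/p₁ = (0.194 − 0.151) / 0.194 ≈ 0.22165.
Attributable cases ≈ PN × (exposed cases) = 0.22165 × 2058 ≈ 456.15.

about 456 cases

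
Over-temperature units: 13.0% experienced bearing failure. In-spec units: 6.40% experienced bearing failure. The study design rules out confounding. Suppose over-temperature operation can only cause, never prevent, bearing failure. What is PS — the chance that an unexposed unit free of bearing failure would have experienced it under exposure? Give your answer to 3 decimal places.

PS ≈ 0.071

p₁ = 0.13, p₀ = 0.064.
Under exogeneity and monotonicity, PS = (p₁ − p₀) / (1 − p₀).
PS = (0.13 − 0.064) / (1 − 0.064) = 0.066 / 0.936 ≈ 0.0705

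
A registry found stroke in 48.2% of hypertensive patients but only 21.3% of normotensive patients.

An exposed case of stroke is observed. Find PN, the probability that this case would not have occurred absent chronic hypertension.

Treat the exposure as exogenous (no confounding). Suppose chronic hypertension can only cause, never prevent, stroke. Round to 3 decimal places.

PN ≈ 0.558

p₁ = 0.482, p₀ = 0.213.
Under exogeneity and monotonicity, PN = (p₁ − p₀) / p₁.
PN = (0.482 − 0.213) / 0.482 = 0.269 / 0.482 ≈ 0.5581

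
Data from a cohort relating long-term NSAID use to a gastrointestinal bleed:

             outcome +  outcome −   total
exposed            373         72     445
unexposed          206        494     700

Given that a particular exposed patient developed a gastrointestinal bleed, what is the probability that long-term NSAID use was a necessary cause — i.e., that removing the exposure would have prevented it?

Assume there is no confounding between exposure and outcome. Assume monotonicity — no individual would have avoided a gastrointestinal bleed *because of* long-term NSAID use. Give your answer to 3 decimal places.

p₁ = P(outcome | exposed) = 373/445 = 0.8382
p₀ = P(outcome | unexposed) = 206/700 = 0.29429
Under exogeneity and monotonicity, PN = (p₁ − p₀)/p₁.
PN = (0.8382 − 0.29429) / 0.8382 ≈ 0.6489

PN ≈ 0.649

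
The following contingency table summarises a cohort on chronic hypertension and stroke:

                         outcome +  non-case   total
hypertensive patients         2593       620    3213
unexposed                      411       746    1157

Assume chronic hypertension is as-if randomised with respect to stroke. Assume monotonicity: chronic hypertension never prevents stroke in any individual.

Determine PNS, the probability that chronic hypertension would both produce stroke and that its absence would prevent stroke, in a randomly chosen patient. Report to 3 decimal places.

p₁ = P(outcome | exposed) = 2593/3213 = 0.80703
p₀ = P(outcome | unexposed) = 411/1157 = 0.35523
Under exogeneity and monotonicity, PNS = p₁ − p₀.
PNS = 0.80703 − 0.35523 = 0.4518

PNS ≈ 0.452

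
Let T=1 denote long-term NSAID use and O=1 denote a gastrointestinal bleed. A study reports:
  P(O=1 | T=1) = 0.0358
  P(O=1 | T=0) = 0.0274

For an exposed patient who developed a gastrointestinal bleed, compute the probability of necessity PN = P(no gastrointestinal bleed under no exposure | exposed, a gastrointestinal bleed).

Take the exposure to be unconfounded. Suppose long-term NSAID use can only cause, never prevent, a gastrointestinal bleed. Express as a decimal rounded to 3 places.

Let p₁ = 0.0358, p₀ = 0.0274.
Under exogeneity and monotonicity, PN = (p₁ − p₀) / p₁.
PN = (0.0358 − 0.0274) / 0.0358 = 0.0084 / 0.0358 ≈ 0.2346

PN ≈ 0.235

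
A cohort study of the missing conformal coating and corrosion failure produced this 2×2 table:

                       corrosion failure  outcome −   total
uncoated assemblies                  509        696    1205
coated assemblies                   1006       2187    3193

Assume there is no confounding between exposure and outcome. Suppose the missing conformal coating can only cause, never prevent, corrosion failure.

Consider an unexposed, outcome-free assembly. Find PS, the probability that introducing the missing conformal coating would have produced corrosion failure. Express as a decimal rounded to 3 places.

PS ≈ 0.157

p₁ = P(outcome | exposed) = 509/1205 = 0.42241
p₀ = P(outcome | unexposed) = 1006/3193 = 0.31506
Under exogeneity and monotonicity, PS = (p₁ − p₀) / (1 − p₀).
PS = (0.42241 − 0.31506) / (1 − 0.31506) = 0.10734 / 0.68494 ≈ 0.1567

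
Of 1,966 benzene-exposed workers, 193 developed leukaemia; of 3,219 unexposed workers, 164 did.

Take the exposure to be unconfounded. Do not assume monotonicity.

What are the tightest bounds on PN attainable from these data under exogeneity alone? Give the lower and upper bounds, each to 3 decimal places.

0.481 ≤ PN ≤ 1.000

p₁ = P(outcome | exposed) = 193/1966 = 0.098169
p₀ = P(outcome | unexposed) = 164/3219 = 0.050947
Under exogeneity alone the bounds on PN are max{0,(p₁−p₀)/p₁} ≤ PN ≤ min{1,(1−p₀)/p₁}.
  lower = (p₁ − p₀)/p₁ = 0.047221 / 0.098169 ≈ 0.4810
  upper = min{1, (1 − p₀)/p₁} = 0.94905 / 0.098169 ≈ 9.6676 → capped at 1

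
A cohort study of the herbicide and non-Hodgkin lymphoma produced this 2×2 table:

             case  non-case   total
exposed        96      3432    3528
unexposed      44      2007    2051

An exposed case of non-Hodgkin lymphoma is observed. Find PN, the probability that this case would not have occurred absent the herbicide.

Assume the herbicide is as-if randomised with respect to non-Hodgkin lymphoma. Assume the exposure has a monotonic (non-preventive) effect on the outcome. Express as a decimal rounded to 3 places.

p₁ = P(outcome | exposed) = 96/3528 = 0.027211
p₀ = P(outcome | unexposed) = 44/2051 = 0.021453
Under exogeneity and monotonicity, PN = (p₁ − p₀) / p₁.
PN = (0.027211 − 0.021453) / 0.027211 = 0.0057579 / 0.027211 ≈ 0.2116

PN ≈ 0.212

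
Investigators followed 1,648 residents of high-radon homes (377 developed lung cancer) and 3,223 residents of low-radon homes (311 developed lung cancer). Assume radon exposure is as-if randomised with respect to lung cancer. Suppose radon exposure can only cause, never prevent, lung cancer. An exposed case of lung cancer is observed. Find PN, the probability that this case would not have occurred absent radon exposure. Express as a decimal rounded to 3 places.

PN ≈ 0.578

p₁ = P(outcome | exposed) = 377/1648 = 0.22876
p₀ = P(outcome | unexposed) = 311/3223 = 0.096494
Under exogeneity and monotonicity, PN = (p₁ − p₀) / p₁.
PN = (0.22876 − 0.096494) / 0.22876 = 0.13227 / 0.22876 ≈ 0.5782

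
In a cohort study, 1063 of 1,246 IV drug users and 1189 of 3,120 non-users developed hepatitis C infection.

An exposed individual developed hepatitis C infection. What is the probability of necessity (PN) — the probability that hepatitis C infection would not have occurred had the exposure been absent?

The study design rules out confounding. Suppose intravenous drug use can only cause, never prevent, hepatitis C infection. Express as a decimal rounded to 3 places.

p₁ = P(outcome | exposed) = 1063/1246 = 0.85313
p₀ = P(outcome | unexposed) = 1189/3120 = 0.38109
Under exogeneity and monotonicity, PN = (p₁ − p₀) / p₁.
PN = (0.85313 − 0.38109) / 0.85313 = 0.47204 / 0.85313 ≈ 0.5533

PN ≈ 0.553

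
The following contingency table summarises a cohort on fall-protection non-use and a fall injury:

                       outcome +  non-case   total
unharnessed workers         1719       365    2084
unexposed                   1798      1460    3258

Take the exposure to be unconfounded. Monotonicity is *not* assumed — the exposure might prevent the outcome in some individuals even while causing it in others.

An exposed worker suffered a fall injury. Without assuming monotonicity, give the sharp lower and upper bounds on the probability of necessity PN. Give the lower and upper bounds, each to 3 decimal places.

0.331 ≤ PN ≤ 0.543

p₁ = P(outcome | exposed) = 1719/2084 = 0.82486
p₀ = P(outcome | unexposed) = 1798/3258 = 0.55187
Under exogeneity alone the bounds on PN are max{0,(p₁−p₀)/p₁} ≤ PN ≤ min{1,(1−p₀)/p₁}.
  lower = (p₁ − p₀)/p₁ = 0.27298 / 0.82486 ≈ 0.3309
  upper = min{1, (1 − p₀)/p₁} = 0.44813 / 0.82486 ≈ 0.5433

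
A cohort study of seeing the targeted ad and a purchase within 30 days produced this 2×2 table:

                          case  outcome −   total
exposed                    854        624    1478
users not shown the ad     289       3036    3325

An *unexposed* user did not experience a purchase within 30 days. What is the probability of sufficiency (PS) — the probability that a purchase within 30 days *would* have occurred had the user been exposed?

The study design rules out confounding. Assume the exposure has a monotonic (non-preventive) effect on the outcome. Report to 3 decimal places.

PS ≈ 0.538

p₁ = P(outcome | exposed) = 854/1478 = 0.57781
p₀ = P(outcome | unexposed) = 289/3325 = 0.086917
Under exogeneity and monotonicity, PS = (p₁ − p₀)/(1 − p₀).
PS = (0.57781 − 0.086917) / 0.91308 ≈ 0.5376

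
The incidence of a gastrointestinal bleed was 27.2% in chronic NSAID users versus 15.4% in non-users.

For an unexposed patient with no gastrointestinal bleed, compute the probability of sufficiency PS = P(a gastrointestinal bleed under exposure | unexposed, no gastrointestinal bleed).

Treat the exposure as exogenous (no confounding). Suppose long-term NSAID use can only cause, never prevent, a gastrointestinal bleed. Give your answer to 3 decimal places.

PS ≈ 0.139

p₁ = 0.272, p₀ = 0.154.
Under exogeneity and monotonicity, PS = (p₁ − p₀) / (1 − p₀).
PS = (0.272 − 0.154) / (1 − 0.154) = 0.118 / 0.846 ≈ 0.1395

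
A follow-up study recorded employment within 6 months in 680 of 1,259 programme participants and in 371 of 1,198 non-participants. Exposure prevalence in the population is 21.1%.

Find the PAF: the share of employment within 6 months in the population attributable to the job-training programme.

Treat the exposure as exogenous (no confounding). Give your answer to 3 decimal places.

p₁ = P(outcome | exposed) = 680/1259 = 0.54011
p₀ = P(outcome | unexposed) = 371/1198 = 0.30968
Overall risk P(Y=1) = π·p₁ + (1−π)·p₀ = 0.211×0.54011 + 0.789×0.30968 = 0.3583.
Under exogeneity, PAF = [P(Y=1) − p₀] / P(Y=1).
PAF = (0.3583 − 0.30968) / 0.3583 ≈ 0.1357

PAF ≈ 0.136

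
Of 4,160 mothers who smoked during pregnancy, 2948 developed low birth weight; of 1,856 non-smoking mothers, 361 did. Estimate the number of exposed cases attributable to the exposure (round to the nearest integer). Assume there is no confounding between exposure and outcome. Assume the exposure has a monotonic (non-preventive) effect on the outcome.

about 2139 cases

p₁ = P(outcome | exposed) = 2948/4160 = 0.70865
p₀ = P(outcome | unexposed) = 361/1856 = 0.1945
PN = (p₁ − p₀)/p₁ = (0.70865 − 0.1945) / 0.70865 ≈ 0.72553.
Attributable cases ≈ PN × (exposed cases) = 0.72553 × 2948 ≈ 2138.86.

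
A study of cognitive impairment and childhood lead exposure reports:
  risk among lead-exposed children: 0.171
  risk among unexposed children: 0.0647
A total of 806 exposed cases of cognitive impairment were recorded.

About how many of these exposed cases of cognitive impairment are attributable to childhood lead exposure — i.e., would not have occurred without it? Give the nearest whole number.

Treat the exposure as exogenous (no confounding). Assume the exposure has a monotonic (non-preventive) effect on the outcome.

about 501 cases

Let p₁ = 0.171, p₀ = 0.0647.
PN = (p₁ − p₀)/p₁ = (0.171 − 0.0647) / 0.171 ≈ 0.62164.
Attributable cases ≈ PN × (exposed cases) = 0.62164 × 806 ≈ 501.04.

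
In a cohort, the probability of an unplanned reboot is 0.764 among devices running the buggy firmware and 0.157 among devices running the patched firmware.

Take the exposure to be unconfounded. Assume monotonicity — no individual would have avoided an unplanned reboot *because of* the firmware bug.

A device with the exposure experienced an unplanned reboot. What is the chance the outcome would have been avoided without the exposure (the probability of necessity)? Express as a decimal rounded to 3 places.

Let p₁ = 0.764, p₀ = 0.157.
Under exogeneity and monotonicity, PN = (p₁ − p₀) / p₁.
PN = (0.764 − 0.157) / 0.764 = 0.607 / 0.764 ≈ 0.7945

PN ≈ 0.795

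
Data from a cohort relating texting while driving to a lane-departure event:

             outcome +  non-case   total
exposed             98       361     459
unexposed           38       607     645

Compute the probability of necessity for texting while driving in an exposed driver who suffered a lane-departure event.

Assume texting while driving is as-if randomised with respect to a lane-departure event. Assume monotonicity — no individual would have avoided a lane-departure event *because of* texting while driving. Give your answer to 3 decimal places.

PN ≈ 0.724

p₁ = P(outcome | exposed) = 98/459 = 0.21351
p₀ = P(outcome | unexposed) = 38/645 = 0.058915
Under exogeneity and monotonicity, PN = (p₁ − p₀)/p₁.
PN = (0.21351 − 0.058915) / 0.21351 ≈ 0.7241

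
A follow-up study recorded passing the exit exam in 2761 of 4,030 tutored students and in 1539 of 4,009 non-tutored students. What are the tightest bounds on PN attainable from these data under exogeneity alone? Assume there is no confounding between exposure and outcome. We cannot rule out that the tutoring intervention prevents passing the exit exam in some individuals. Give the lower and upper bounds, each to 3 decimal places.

0.440 ≤ PN ≤ 0.899

p₁ = P(outcome | exposed) = 2761/4030 = 0.68511
p₀ = P(outcome | unexposed) = 1539/4009 = 0.38389
Under exogeneity alone the bounds on PN are max{0,(p₁−p₀)/p₁} ≤ PN ≤ min{1,(1−p₀)/p₁}.
  lower = (p₁ − p₀)/p₁ = 0.30123 / 0.68511 ≈ 0.4397
  upper = min{1, (1 − p₀)/p₁} = 0.61611 / 0.68511 ≈ 0.8993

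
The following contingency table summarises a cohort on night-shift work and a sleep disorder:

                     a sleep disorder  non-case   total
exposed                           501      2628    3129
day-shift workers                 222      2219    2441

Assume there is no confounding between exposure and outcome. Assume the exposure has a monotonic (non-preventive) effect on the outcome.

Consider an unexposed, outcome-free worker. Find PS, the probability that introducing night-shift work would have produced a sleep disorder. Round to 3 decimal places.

PS ≈ 0.076

p₁ = P(outcome | exposed) = 501/3129 = 0.16012
p₀ = P(outcome | unexposed) = 222/2441 = 0.090946
Under exogeneity and monotonicity, PS = (p₁ − p₀)/(1 − p₀).
PS = (0.16012 − 0.090946) / 0.90905 ≈ 0.0761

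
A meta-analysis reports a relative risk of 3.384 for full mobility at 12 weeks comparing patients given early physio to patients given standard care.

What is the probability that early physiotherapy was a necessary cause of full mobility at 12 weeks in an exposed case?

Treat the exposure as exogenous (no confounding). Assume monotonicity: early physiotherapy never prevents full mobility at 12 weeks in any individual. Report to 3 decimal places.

Under exogeneity and monotonicity, PN = (RR − 1) / RR = 1 − 1/RR.
PN = (3.384 − 1) / 3.384 = 2.384 / 3.384 ≈ 0.7045

PN ≈ 0.704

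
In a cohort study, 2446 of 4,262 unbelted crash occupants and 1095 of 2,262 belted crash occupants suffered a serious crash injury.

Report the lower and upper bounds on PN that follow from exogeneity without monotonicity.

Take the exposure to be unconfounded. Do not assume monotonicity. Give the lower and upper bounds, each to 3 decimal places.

0.157 ≤ PN ≤ 0.899

p₁ = P(outcome | exposed) = 2446/4262 = 0.57391
p₀ = P(outcome | unexposed) = 1095/2262 = 0.48408
Under exogeneity alone the bounds on PN are max{0,(p₁−p₀)/p₁} ≤ PN ≤ min{1,(1−p₀)/p₁}.
  lower = (p₁ − p₀)/p₁ = 0.089824 / 0.57391 ≈ 0.1565
  upper = min{1, (1 − p₀)/p₁} = 0.51592 / 0.57391 ≈ 0.8989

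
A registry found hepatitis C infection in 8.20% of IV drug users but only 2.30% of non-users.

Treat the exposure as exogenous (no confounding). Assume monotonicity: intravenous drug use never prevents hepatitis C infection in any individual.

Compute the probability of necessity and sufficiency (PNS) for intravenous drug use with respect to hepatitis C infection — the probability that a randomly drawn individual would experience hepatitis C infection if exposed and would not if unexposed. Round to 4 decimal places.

PNS ≈ 0.0590

p₁ = 0.082, p₀ = 0.023.
Under exogeneity and monotonicity, PNS = p₁ − p₀.
PNS = 0.082 − 0.023 = 0.059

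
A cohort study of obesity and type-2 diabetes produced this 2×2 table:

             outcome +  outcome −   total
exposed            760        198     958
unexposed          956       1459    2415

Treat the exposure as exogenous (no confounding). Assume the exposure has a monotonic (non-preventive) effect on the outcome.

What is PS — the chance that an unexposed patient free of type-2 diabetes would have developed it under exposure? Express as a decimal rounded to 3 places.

p₁ = P(outcome | exposed) = 760/958 = 0.79332
p₀ = P(outcome | unexposed) = 956/2415 = 0.39586
Under exogeneity and monotonicity, PS = (p₁ − p₀) / (1 − p₀).
PS = (0.79332 − 0.39586) / (1 − 0.39586) = 0.39746 / 0.60414 ≈ 0.6579

PS ≈ 0.658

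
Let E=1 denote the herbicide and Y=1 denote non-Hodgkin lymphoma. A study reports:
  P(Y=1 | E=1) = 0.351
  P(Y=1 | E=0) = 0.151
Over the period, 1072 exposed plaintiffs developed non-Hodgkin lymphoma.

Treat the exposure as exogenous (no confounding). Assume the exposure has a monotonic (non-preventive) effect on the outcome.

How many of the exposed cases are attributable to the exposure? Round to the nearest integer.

Let p₁ = 0.351, p₀ = 0.151.
PN = (p₁ − p₀)/p₁ = (0.351 − 0.151) / 0.351 ≈ 0.56980.
Attributable cases ≈ PN × (exposed cases) = 0.56980 × 1072 ≈ 610.83.

about 611 cases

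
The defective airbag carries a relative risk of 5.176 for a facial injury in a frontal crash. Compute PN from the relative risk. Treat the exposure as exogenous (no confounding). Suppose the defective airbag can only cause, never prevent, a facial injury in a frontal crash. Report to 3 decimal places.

Under exogeneity and monotonicity, PN = (RR − 1) / RR = 1 − 1/RR.
PN = (5.176 − 1) / 5.176 = 4.176 / 5.176 ≈ 0.8068

PN ≈ 0.807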